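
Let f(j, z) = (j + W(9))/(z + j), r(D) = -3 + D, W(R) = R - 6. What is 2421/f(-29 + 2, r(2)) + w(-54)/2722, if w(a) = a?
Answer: 7688235/2722 ≈ 2824.5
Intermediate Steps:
W(R) = -6 + R
f(j, z) = (3 + j)/(j + z) (f(j, z) = (j + (-6 + 9))/(z + j) = (j + 3)/(j + z) = (3 + j)/(j + z))
2421/f(-29 + 2, r(2)) + w(-54)/2722 = 2421/(((3 + (-29 + 2))/((-29 + 2) + (-3 + 2)))) - 54/2722 = 2421/(((3 - 27)/(-27 - 1))) - 54*1/2722 = 2421/((-24/(-28))) - 27/1361 = 2421/((-1/28*(-24))) - 27/1361 = 2421/(6/7) - 27/1361 = 2421*(7/6) - 27/1361 = 5649/2 - 27/1361 = 7688235/2722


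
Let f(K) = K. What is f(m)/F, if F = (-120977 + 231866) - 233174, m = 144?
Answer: -144/122285 ≈ -0.0011776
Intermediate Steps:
F = -122285 (F = 110889 - 233174 = -122285)
f(m)/F = 144/(-122285) = 144*(-1/122285) = -144/122285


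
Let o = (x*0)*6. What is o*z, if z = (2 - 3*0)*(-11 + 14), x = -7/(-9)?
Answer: 0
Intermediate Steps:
x = 7/9 (x = -7*(-⅑) = 7/9 ≈ 0.77778)
o = 0 (o = ((7/9)*0)*6 = 0*6 = 0)
z = 6 (z = (2 + 0)*3 = 2*3 = 6)
o*z = 0*6 = 0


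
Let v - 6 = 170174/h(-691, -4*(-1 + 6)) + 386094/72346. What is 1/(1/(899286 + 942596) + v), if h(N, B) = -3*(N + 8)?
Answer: 136517488653714/12885748097676971 ≈ 0.010594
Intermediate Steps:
h(N, B) = -24 - 3*N (h(N, B) = -3*(8 + N) = -24 - 3*N)
v = 6995968267/74118477 (v = 6 + (170174/(-24 - 3*(-691)) + 386094/72346) = 6 + (170174/(-24 + 2073) + 386094*(1/72346)) = 6 + (170174/2049 + 193047/36173) = 6 + 6551257405/74118477 = 6995968267/74118477 ≈ 94.389)
1/(1/(899286 + 942596) + v) = 1/(1/(899286 + 942596) + 6995968267/74118477) = 1/(1/1841882 + 6995968267/74118477) = 1/(12885748097676971/136517488653714) = 136517488653714/12885748097676971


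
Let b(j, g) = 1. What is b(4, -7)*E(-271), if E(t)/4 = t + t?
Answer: -2168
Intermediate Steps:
E(t) = 8*t (E(t) = 4*(t + t) = 4*(2*t) = 8*t)
b(4, -7)*E(-271) = 1*(8*(-271)) = 1*(-2168) = -2168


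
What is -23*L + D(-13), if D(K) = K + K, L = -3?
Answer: 43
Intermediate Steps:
D(K) = 2*K
-23*L + D(-13) = -23*(-3) + 2*(-13) = 69 - 26 = 43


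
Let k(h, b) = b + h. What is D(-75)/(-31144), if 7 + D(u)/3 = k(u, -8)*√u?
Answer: 21/31144 + 1245*I*√3/31144 ≈ 0.00067429 + 0.06924*I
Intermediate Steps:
D(u) = -21 + 3*√u*(-8 + u) (D(u) = -21 + 3*((-8 + u)*√u) = -21 + 3*(√u*(-8 + u)) = -21 + 3*√u*(-8 + u))
D(-75)/(-31144) = (-21 + 3*√(-75)*(-8 - 75))/(-31144) = (-21 + 3*(5*I*√3)*(-83))*(-1/31144) = (-21 - 1245*I*√3)*(-1/31144) = 21/31144 + 1245*I*√3/31144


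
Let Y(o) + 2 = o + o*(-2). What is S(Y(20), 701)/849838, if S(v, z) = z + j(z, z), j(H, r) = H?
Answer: 701/424919 ≈ 0.0016497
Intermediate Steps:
Y(o) = -2 - o (Y(o) = -2 + (o + o*(-2)) = -2 + (o - 2*o) = -2 - o)
S(v, z) = 2*z (S(v, z) = z + z = 2*z)
S(Y(20), 701)/849838 = (2*701)/849838 = 1402*(1/849838) = 701/424919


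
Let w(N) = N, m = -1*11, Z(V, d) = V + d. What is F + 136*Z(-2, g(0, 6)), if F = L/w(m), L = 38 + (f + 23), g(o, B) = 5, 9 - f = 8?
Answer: 4426/11 ≈ 402.36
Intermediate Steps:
f = 1 (f = 9 - 1*8 = 9 - 8 = 1)
m = -11
L = 62 (L = 38 + (1 + 23) = 38 + 24 = 62)
F = -62/11 (F = 62/(-11) = 62*(-1/11) = -62/11 ≈ -5.6364)
F + 136*Z(-2, g(0, 6)) = -62/11 + 136*(-2 + 5) = -62/11 + 136*3 = -62/11 + 408 = 4426/11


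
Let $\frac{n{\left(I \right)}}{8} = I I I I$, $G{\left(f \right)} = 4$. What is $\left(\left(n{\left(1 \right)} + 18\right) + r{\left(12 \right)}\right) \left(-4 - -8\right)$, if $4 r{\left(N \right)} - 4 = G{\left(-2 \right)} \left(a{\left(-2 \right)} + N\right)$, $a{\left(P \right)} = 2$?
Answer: $164$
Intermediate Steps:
$n{\left(I \right)} = 8 I^{4}$ ($n{\left(I \right)} = 8 I I I I = 8 I^{2} I^{2} = 8 I^{4}$)
$r{\left(N \right)} = 3 + N$ ($r{\left(N \right)} = 1 + \frac{4 \left(2 + N\right)}{4} = 1 + \frac{8 + 4 N}{4} = 1 + \left(2 + N\right) = 3 + N$)
$\left(\left(n{\left(1 \right)} + 18\right) + r{\left(12 \right)}\right) \left(-4 - -8\right) = \left(\left(8 \cdot 1^{4} + 18\right) + \left(3 + 12\right)\right) \left(-4 - -8\right) = \left(\left(8 \cdot 1 + 18\right) + 15\right) \left(-4 + 8\right) = \left(\left(8 + 18\right) + 15\right) 4 = \left(26 + 15\right) 4 = 41 \cdot 4 = 164$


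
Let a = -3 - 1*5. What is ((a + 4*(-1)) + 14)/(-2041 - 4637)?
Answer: -1/3339 ≈ -0.00029949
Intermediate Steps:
a = -8 (a = -3 - 5 = -8)
((a + 4*(-1)) + 14)/(-2041 - 4637) = ((-8 + 4*(-1)) + 14)/(-2041 - 4637) = ((-8 - 4) + 14)/(-6678) = (-12 + 14)*(-1/6678) = 2*(-1/6678) = -1/3339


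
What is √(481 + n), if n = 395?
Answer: 2*√219 ≈ 29.597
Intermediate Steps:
√(481 + n) = √(481 + 395) = √876 = 2*√219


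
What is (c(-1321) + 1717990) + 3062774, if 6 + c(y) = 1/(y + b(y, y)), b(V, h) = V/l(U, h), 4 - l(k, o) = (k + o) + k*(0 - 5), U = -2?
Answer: 8323672575807/1741078 ≈ 4.7808e+6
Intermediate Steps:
l(k, o) = 4 - o + 4*k (l(k, o) = 4 - ((k + o) + k*(0 - 5)) = 4 - ((k + o) + k*(-5)) = 4 - ((k + o) - 5*k) = 4 - (o - 4*k) = 4 + (-o + 4*k) = 4 - o + 4*k)
b(V, h) = V/(-4 - h) (b(V, h) = V/(4 - h + 4*(-2)) = V/(4 - h - 8) = V/(-4 - h))
c(y) = -6 + 1/(y - y/(4 + y))
(c(-1321) + 1717990) + 3062774 = ((4 - 17*(-1321) - 6*(-1321)**2)/((-1321)*(3 - 1321)) + 1717990) + 3062774 = (-1/1321*(4 + 22457 - 6*1745041)/(-1318) + 1717990) + 3062774 = (-1/1321*(-1/1318)*(4 + 22457 - 10470246) + 1717990) + 3062774 = (-1/1321*(-1/1318)*(-10447785) + 1717990) + 3062774 = (-10447785/1741078 + 1717990) + 3062774 = 2991144145435/1741078 + 3062774 = 8323672575807/1741078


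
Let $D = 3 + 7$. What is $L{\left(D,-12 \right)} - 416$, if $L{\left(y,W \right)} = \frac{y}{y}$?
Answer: $-415$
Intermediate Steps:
$D = 10$
$L{\left(y,W \right)} = 1$
$L{\left(D,-12 \right)} - 416 = 1 - 416 = -415$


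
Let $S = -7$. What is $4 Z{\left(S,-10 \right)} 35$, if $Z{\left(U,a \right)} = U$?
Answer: $-980$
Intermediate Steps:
$4 Z{\left(S,-10 \right)} 35 = 4 \left(-7\right) 35 = \left(-28\right) 35 = -980$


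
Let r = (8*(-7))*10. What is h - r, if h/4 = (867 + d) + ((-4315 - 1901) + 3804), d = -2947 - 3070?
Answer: -29688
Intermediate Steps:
d = -6017
h = -30248 (h = 4*((867 - 6017) + ((-4315 - 1901) + 3804)) = 4*(-5150 + (-6216 + 3804)) = 4*(-5150 - 2412) = 4*(-7562) = -30248)
r = -560 (r = -56*10 = -560)
h - r = -30248 - 1*(-560) = -30248 + 560 = -29688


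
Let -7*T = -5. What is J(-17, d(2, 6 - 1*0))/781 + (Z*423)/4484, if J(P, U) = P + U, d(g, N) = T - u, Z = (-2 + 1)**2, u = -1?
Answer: 1832753/24514028 ≈ 0.074763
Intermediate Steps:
Z = 1 (Z = (-1)**2 = 1)
T = 5/7 (T = -1/7*(-5) = 5/7 ≈ 0.71429)
d(g, N) = 12/7 (d(g, N) = 5/7 - 1*(-1) = 5/7 + 1 = 12/7)
J(-17, d(2, 6 - 1*0))/781 + (Z*423)/4484 = (-17 + 12/7)/781 + (1*423)/4484 = -107/7*1/781 + 423*(1/4484) = -107/5467 + 423/4484 = 1832753/24514028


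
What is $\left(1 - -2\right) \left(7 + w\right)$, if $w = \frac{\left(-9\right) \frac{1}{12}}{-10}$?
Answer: $\frac{849}{40} \approx 21.225$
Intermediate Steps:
$w = \frac{3}{40}$ ($w = \left(-9\right) \frac{1}{12} \left(- \frac{1}{10}\right) = \left(- \frac{3}{4}\right) \left(- \frac{1}{10}\right) = \frac{3}{40} \approx 0.075$)
$\left(1 - -2\right) \left(7 + w\right) = \left(1 - -2\right) \left(7 + \frac{3}{40}\right) = \left(1 + 2\right) \frac{283}{40} = 3 \cdot \frac{283}{40} = \frac{849}{40}$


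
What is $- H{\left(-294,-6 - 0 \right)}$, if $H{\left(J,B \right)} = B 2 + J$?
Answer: $306$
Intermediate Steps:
$H{\left(J,B \right)} = J + 2 B$ ($H{\left(J,B \right)} = 2 B + J = J + 2 B$)
$- H{\left(-294,-6 - 0 \right)} = - (-294 + 2 \left(-6 - 0\right)) = - (-294 + 2 \left(-6 + 0\right)) = - (-294 + 2 \left(-6\right)) = - (-294 - 12) = \left(-1\right) \left(-306\right) = 306$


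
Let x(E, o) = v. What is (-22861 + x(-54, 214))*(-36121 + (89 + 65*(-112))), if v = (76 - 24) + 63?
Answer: 985174752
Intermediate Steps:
v = 115 (v = 52 + 63 = 115)
x(E, o) = 115
(-22861 + x(-54, 214))*(-36121 + (89 + 65*(-112))) = (-22861 + 115)*(-36121 + (89 + 65*(-112))) = -22746*(-36121 + (89 - 7280)) = -22746*(-36121 - 7191) = -22746*(-43312) = 985174752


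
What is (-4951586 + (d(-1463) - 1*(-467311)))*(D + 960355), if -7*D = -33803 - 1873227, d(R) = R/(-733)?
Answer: -28364975145085680/5131 ≈ -5.5282e+12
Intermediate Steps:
d(R) = -R/733 (d(R) = R*(-1/733) = -R/733)
D = 1907030/7 (D = -(-33803 - 1873227)/7 = -⅐*(-1907030) = 1907030/7 ≈ 2.7243e+5)
(-4951586 + (d(-1463) - 1*(-467311)))*(D + 960355) = (-4951586 + (-1/733*(-1463) - 1*(-467311)))*(1907030/7 + 960355) = (-4951586 + (1463/733 + 467311))*(8629515/7) = (-4951586 + 342540426/733)*(8629515/7) = -3286972112/733*8629515/7 = -28364975145085680/5131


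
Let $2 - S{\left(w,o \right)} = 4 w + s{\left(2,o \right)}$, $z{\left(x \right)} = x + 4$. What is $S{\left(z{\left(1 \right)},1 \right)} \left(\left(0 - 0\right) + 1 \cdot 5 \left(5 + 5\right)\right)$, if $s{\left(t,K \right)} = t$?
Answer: $-1000$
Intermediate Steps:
$z{\left(x \right)} = 4 + x$
$S{\left(w,o \right)} = - 4 w$ ($S{\left(w,o \right)} = 2 - \left(4 w + 2\right) = 2 - \left(2 + 4 w\right) = - 4 w$)
$S{\left(z{\left(1 \right)},1 \right)} \left(\left(0 - 0\right) + 1 \cdot 5 \left(5 + 5\right)\right) = - 4 \left(4 + 1\right) \left(\left(0 - 0\right) + 1 \cdot 5 \left(5 + 5\right)\right) = \left(-4\right) 5 \left(\left(0 + 0\right) + 5 \cdot 10\right) = - 20 \left(0 + 50\right) = \left(-20\right) 50 = -1000$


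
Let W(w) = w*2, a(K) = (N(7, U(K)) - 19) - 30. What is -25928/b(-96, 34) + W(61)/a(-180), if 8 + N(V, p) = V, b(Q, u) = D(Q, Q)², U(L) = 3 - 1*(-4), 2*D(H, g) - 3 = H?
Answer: -3120389/216225 ≈ -14.431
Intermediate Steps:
D(H, g) = 3/2 + H/2
U(L) = 7 (U(L) = 3 + 4 = 7)
b(Q, u) = (3/2 + Q/2)²
N(V, p) = -8 + V
a(K) = -50 (a(K) = ((-8 + 7) - 19) - 30 = (-1 - 19) - 30 = -20 - 30 = -50)
W(w) = 2*w
-25928/b(-96, 34) + W(61)/a(-180) = -25928*4/(3 - 96)² + (2*61)/(-50) = -25928/((¼)*(-93)²) + 122*(-1/50) = -25928/((¼)*8649) - 61/25 = -25928/8649/4 - 61/25 = -25928*4/8649 - 61/25 = -103712/8649 - 61/25 = -3120389/216225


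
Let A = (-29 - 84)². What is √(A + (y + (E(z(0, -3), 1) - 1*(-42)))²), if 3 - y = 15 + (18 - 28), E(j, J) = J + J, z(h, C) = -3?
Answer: √14533 ≈ 120.55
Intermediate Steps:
E(j, J) = 2*J
y = -2 (y = 3 - (15 + (18 - 28)) = 3 - (15 - 10) = 3 - 1*5 = 3 - 5 = -2)
A = 12769 (A = (-113)² = 12769)
√(A + (y + (E(z(0, -3), 1) - 1*(-42)))²) = √(12769 + (-2 + (2*1 - 1*(-42)))²) = √(12769 + (-2 + (2 + 42))²) = √(12769 + (-2 + 44)²) = √(12769 + 42²) = √(12769 + 1764) = √14533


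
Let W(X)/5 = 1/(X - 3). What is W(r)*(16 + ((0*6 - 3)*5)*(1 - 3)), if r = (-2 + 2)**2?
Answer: -230/3 ≈ -76.667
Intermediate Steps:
r = 0 (r = 0**2 = 0)
W(X) = 5/(-3 + X) (W(X) = 5/(X - 3) = 5/(-3 + X))
W(r)*(16 + ((0*6 - 3)*5)*(1 - 3)) = (5/(-3 + 0))*(16 + ((0*6 - 3)*5)*(1 - 3)) = (5/(-3))*(16 + ((0 - 3)*5)*(-2)) = (5*(-1/3))*(16 - 3*5*(-2)) = -5*(16 - 15*(-2))/3 = -5*(16 + 30)/3 = -5/3*46 = -230/3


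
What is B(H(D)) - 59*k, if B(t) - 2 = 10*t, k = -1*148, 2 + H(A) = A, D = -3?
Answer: 8684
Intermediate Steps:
H(A) = -2 + A
k = -148
B(t) = 2 + 10*t
B(H(D)) - 59*k = (2 + 10*(-2 - 3)) - 59*(-148) = (2 + 10*(-5)) + 8732 = (2 - 50) + 8732 = -48 + 8732 = 8684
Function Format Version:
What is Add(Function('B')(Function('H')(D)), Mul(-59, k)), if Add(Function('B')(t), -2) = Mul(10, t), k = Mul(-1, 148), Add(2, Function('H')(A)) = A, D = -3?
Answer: 8684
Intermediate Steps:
Function('H')(A) = Add(-2, A)
k = -148
Function('B')(t) = Add(2, Mul(10, t))
Add(Function('B')(Function('H')(D)), Mul(-59, k)) = Add(Add(2, Mul(10, Add(-2, -3))), Mul(-59, -148)) = Add(Add(2, Mul(10, -5)), 8732) = Add(Add(2, -50), 8732) = Add(-48, 8732) = 8684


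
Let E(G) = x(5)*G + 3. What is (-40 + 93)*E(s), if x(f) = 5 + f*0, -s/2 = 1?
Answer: -371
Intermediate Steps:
s = -2 (s = -2*1 = -2)
x(f) = 5 (x(f) = 5 + 0 = 5)
E(G) = 3 + 5*G (E(G) = 5*G + 3 = 3 + 5*G)
(-40 + 93)*E(s) = (-40 + 93)*(3 + 5*(-2)) = 53*(3 - 10) = 53*(-7) = -371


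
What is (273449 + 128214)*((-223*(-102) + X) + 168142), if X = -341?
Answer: 76535679661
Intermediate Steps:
(273449 + 128214)*((-223*(-102) + X) + 168142) = (273449 + 128214)*((-223*(-102) - 341) + 168142) = 401663*((22746 - 341) + 168142) = 401663*(22405 + 168142) = 401663*190547 = 76535679661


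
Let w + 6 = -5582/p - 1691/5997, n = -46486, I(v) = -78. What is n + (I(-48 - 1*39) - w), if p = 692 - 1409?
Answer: -66741544183/1433283 ≈ -46566.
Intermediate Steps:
p = -717
w = 2154571/1433283 (w = -6 + (-5582/(-717) - 1691/5997) = -6 + (-5582*(-1/717) - 1691*1/5997) = -6 + (5582/717 - 1691/5997) = -6 + 10754269/1433283 = 2154571/1433283 ≈ 1.5032)
n + (I(-48 - 1*39) - w) = -46486 + (-78 - 1*2154571/1433283) = -46486 + (-78 - 2154571/1433283) = -46486 - 113950645/1433283 = -66741544183/1433283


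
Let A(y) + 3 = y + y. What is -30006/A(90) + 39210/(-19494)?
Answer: -32882063/191691 ≈ -171.54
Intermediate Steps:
A(y) = -3 + 2*y (A(y) = -3 + (y + y) = -3 + 2*y)
-30006/A(90) + 39210/(-19494) = -30006/(-3 + 2*90) + 39210/(-19494) = -30006/(-3 + 180) + 39210*(-1/19494) = -30006/177 - 6535/3249 = -30006*1/177 - 6535/3249 = -10002/59 - 6535/3249 = -32882063/191691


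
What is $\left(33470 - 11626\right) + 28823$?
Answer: $50667$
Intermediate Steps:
$\left(33470 - 11626\right) + 28823 = 21844 + 28823 = 50667$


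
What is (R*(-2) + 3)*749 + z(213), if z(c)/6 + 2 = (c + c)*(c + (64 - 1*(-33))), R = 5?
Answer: 787105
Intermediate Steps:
z(c) = -12 + 12*c*(97 + c) (z(c) = -12 + 6*((c + c)*(c + (64 - 1*(-33)))) = -12 + 6*((2*c)*(c + (64 + 33))) = -12 + 6*((2*c)*(c + 97)) = -12 + 6*((2*c)*(97 + c)) = -12 + 6*(2*c*(97 + c)) = -12 + 12*c*(97 + c))
(R*(-2) + 3)*749 + z(213) = (5*(-2) + 3)*749 + (-12 + 12*213² + 1164*213) = (-10 + 3)*749 + (-12 + 12*45369 + 247932) = -7*749 + (-12 + 544428 + 247932) = -5243 + 792348 = 787105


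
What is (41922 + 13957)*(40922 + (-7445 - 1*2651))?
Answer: 1722526054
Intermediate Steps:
(41922 + 13957)*(40922 + (-7445 - 1*2651)) = 55879*(40922 + (-7445 - 2651)) = 55879*(40922 - 10096) = 55879*30826 = 1722526054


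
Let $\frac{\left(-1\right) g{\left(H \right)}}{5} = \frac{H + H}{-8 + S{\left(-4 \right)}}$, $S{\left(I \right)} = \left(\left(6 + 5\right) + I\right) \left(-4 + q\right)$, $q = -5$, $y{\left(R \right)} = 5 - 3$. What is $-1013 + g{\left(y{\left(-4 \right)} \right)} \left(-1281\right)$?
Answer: $- \frac{97543}{71} \approx -1373.8$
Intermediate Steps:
$y{\left(R \right)} = 2$ ($y{\left(R \right)} = 5 - 3 = 2$)
$S{\left(I \right)} = -99 - 9 I$ ($S{\left(I \right)} = \left(\left(6 + 5\right) + I\right) \left(-4 - 5\right) = \left(11 + I\right) \left(-9\right) = -99 - 9 I$)
$g{\left(H \right)} = \frac{10 H}{71}$ ($g{\left(H \right)} = - 5 \frac{H + H}{-8 - 63} = - 5 \frac{2 H}{-8 + \left(-99 + 36\right)} = - 5 \frac{2 H}{-8 - 63} = - 5 \frac{2 H}{-71} = - 5 \cdot 2 H \left(- \frac{1}{71}\right) = - 5 \left(- \frac{2 H}{71}\right) = \frac{10 H}{71}$)
$-1013 + g{\left(y{\left(-4 \right)} \right)} \left(-1281\right) = -1013 + \frac{10}{71} \cdot 2 \left(-1281\right) = -1013 + \frac{20}{71} \left(-1281\right) = -1013 - \frac{25620}{71} = - \frac{97543}{71}$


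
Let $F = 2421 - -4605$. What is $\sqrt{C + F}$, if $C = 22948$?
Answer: $\sqrt{29974} \approx 173.13$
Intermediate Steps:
$F = 7026$ ($F = 2421 + 4605 = 7026$)
$\sqrt{C + F} = \sqrt{22948 + 7026} = \sqrt{29974}$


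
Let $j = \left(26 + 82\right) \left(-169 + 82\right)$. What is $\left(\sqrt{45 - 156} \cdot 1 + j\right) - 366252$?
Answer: $-375648 + i \sqrt{111} \approx -3.7565 \cdot 10^{5} + 10.536 i$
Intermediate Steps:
$j = -9396$ ($j = 108 \left(-87\right) = -9396$)
$\left(\sqrt{45 - 156} \cdot 1 + j\right) - 366252 = \left(\sqrt{45 - 156} \cdot 1 - 9396\right) - 366252 = \left(\sqrt{-111} \cdot 1 - 9396\right) - 366252 = \left(i \sqrt{111} \cdot 1 - 9396\right) - 366252 = \left(i \sqrt{111} - 9396\right) - 366252 = \left(-9396 + i \sqrt{111}\right) - 366252 = -375648 + i \sqrt{111}$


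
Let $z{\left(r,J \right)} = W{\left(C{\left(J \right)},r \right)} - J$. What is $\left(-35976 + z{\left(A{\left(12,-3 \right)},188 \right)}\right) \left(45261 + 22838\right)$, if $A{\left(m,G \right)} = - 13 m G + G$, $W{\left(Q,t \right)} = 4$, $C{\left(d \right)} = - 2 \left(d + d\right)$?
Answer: $-2462459840$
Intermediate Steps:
$C{\left(d \right)} = - 4 d$ ($C{\left(d \right)} = - 2 \cdot 2 d = - 4 d$)
$A{\left(m,G \right)} = G - 13 G m$ ($A{\left(m,G \right)} = - 13 G m + G = G - 13 G m$)
$z{\left(r,J \right)} = 4 - J$
$\left(-35976 + z{\left(A{\left(12,-3 \right)},188 \right)}\right) \left(45261 + 22838\right) = \left(-35976 + \left(4 - 188\right)\right) \left(45261 + 22838\right) = \left(-35976 + \left(4 - 188\right)\right) 68099 = \left(-35976 - 184\right) 68099 = \left(-36160\right) 68099 = -2462459840$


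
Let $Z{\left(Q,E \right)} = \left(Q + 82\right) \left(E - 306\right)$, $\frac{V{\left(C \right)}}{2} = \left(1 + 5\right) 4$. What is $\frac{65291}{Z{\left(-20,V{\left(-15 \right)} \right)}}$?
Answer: $- \frac{65291}{15996} \approx -4.0817$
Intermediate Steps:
$V{\left(C \right)} = 48$ ($V{\left(C \right)} = 2 \left(1 + 5\right) 4 = 2 \cdot 6 \cdot 4 = 2 \cdot 24 = 48$)
$Z{\left(Q,E \right)} = \left(-306 + E\right) \left(82 + Q\right)$ ($Z{\left(Q,E \right)} = \left(82 + Q\right) \left(-306 + E\right) = \left(-306 + E\right) \left(82 + Q\right)$)
$\frac{65291}{Z{\left(-20,V{\left(-15 \right)} \right)}} = \frac{65291}{-25092 - -6120 + 82 \cdot 48 + 48 \left(-20\right)} = \frac{65291}{-25092 + 6120 + 3936 - 960} = \frac{65291}{-15996} = 65291 \left(- \frac{1}{15996}\right) = - \frac{65291}{15996}$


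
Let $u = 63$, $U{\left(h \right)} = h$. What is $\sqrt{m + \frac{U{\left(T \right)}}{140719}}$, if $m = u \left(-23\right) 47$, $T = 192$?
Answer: $\frac{i \sqrt{1348564475536935}}{140719} \approx 260.97 i$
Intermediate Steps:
$m = -68103$ ($m = 63 \left(-23\right) 47 = \left(-1449\right) 47 = -68103$)
$\sqrt{m + \frac{U{\left(T \right)}}{140719}} = \sqrt{-68103 + \frac{192}{140719}} = \sqrt{- \frac{9583385865}{140719}} = \frac{i \sqrt{1348564475536935}}{140719}$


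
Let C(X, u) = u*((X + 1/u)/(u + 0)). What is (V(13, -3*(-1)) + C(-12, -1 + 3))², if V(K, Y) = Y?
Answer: 289/4 ≈ 72.250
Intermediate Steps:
C(X, u) = X + 1/u (C(X, u) = u*((X + 1/u)/u) = X + 1/u)
(V(13, -3*(-1)) + C(-12, -1 + 3))² = (-3*(-1) + (-12 + 1/(-1 + 3)))² = (3 + (-12 + 1/2))² = (3 + (-12 + ½))² = (3 - 23/2)² = (-17/2)² = 289/4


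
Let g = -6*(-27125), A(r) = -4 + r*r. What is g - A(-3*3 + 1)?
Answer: 162690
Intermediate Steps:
A(r) = -4 + r²
g = 162750
g - A(-3*3 + 1) = 162750 - (-4 + (-3*3 + 1)²) = 162750 - (-4 + (-9 + 1)²) = 162750 - (-4 + (-8)²) = 162750 - (-4 + 64) = 162750 - 1*60 = 162750 - 60 = 162690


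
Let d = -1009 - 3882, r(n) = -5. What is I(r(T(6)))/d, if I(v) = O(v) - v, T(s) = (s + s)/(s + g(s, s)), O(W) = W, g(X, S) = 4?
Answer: 0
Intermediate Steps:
T(s) = 2*s/(4 + s) (T(s) = (s + s)/(s + 4) = (2*s)/(4 + s) = 2*s/(4 + s))
d = -4891
I(v) = 0 (I(v) = v - v = 0)
I(r(T(6)))/d = 0/(-4891) = 0*(-1/4891) = 0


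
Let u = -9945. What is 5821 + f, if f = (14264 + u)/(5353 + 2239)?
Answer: 44197351/7592 ≈ 5821.6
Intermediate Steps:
f = 4319/7592 (f = (14264 - 9945)/(5353 + 2239) = 4319/7592 ≈ 0.56889)
5821 + f = 5821 + 4319/7592 = 44197351/7592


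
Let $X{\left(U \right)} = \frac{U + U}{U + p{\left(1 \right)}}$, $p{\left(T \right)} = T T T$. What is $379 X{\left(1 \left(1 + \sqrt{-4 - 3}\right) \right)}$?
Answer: $\frac{6822}{11} + \frac{758 i \sqrt{7}}{11} \approx 620.18 + 182.32 i$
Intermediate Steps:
$p{\left(T \right)} = T^{3}$ ($p{\left(T \right)} = T^{2} T = T^{3}$)
$X{\left(U \right)} = \frac{2 U}{1 + U}$ ($X{\left(U \right)} = \frac{U + U}{U + 1^{3}} = \frac{2 U}{U + 1} = \frac{2 U}{1 + U}$)
$379 X{\left(1 \left(1 + \sqrt{-4 - 3}\right) \right)} = 379 \frac{2 \cdot 1 \left(1 + \sqrt{-4 - 3}\right)}{1 + 1 \left(1 + \sqrt{-4 - 3}\right)} = 379 \frac{2 \cdot 1 \left(1 + \sqrt{-7}\right)}{1 + 1 \left(1 + \sqrt{-7}\right)} = 379 \frac{2 \cdot 1 \left(1 + i \sqrt{7}\right)}{1 + 1 \left(1 + i \sqrt{7}\right)} = 379 \frac{2 \left(1 + i \sqrt{7}\right)}{1 + \left(1 + i \sqrt{7}\right)} = 379 \frac{2 \left(1 + i \sqrt{7}\right)}{2 + i \sqrt{7}} = \frac{758 \left(1 + i \sqrt{7}\right)}{2 + i \sqrt{7}}$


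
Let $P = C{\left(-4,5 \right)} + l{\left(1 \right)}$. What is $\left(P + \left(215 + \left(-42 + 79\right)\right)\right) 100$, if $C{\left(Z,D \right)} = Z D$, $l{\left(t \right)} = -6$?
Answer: $22600$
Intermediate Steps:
$C{\left(Z,D \right)} = D Z$
$P = -26$ ($P = 5 \left(-4\right) - 6 = -20 - 6 = -26$)
$\left(P + \left(215 + \left(-42 + 79\right)\right)\right) 100 = \left(-26 + \left(215 + \left(-42 + 79\right)\right)\right) 100 = \left(-26 + \left(215 + 37\right)\right) 100 = \left(-26 + 252\right) 100 = 226 \cdot 100 = 22600$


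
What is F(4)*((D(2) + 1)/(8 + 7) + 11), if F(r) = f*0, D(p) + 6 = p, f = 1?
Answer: 0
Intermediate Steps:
D(p) = -6 + p
F(r) = 0 (F(r) = 1*0 = 0)
F(4)*((D(2) + 1)/(8 + 7) + 11) = 0*(((-6 + 2) + 1)/(8 + 7) + 11) = 0*((-4 + 1)/15 + 11) = 0*(-3*1/15 + 11) = 0*(-⅕ + 11) = 0*(54/5) = 0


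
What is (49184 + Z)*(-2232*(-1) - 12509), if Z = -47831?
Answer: -13904781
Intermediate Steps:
(49184 + Z)*(-2232*(-1) - 12509) = (49184 - 47831)*(-2232*(-1) - 12509) = 1353*(2232 - 12509) = 1353*(-10277) = -13904781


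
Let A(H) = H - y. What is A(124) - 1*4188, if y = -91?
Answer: -3973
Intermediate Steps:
A(H) = 91 + H (A(H) = H - 1*(-91) = H + 91 = 91 + H)
A(124) - 1*4188 = (91 + 124) - 1*4188 = 215 - 4188 = -3973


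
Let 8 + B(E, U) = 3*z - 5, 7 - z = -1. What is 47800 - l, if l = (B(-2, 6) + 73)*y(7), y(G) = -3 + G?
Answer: 47464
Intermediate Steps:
z = 8 (z = 7 - 1*(-1) = 7 + 1 = 8)
B(E, U) = 11 (B(E, U) = -8 + (3*8 - 5) = -8 + (24 - 5) = -8 + 19 = 11)
l = 336 (l = (11 + 73)*(-3 + 7) = 84*4 = 336)
47800 - l = 47800 - 1*336 = 47800 - 336 = 47464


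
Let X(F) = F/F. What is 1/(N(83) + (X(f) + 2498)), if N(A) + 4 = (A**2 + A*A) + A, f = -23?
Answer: 1/16356 ≈ 6.1140e-5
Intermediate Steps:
X(F) = 1
N(A) = -4 + A + 2*A**2 (N(A) = -4 + ((A**2 + A*A) + A) = -4 + ((A**2 + A**2) + A) = -4 + (2*A**2 + A) = -4 + (A + 2*A**2) = -4 + A + 2*A**2)
1/(N(83) + (X(f) + 2498)) = 1/((-4 + 83 + 2*83**2) + (1 + 2498)) = 1/((-4 + 83 + 2*6889) + 2499) = 1/((-4 + 83 + 13778) + 2499) = 1/(13857 + 2499) = 1/16356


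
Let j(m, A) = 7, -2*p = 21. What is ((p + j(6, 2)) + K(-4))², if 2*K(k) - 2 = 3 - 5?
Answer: 49/4 ≈ 12.250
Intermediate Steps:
p = -21/2 (p = -½*21 = -21/2 ≈ -10.500)
K(k) = 0 (K(k) = 1 + (3 - 5)/2 = 1 + (½)*(-2) = 1 - 1 = 0)
((p + j(6, 2)) + K(-4))² = ((-21/2 + 7) + 0)² = (-7/2 + 0)² = (-7/2)² = 49/4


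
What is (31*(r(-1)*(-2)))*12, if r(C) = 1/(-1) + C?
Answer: 1488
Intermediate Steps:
r(C) = -1 + C
(31*(r(-1)*(-2)))*12 = (31*((-1 - 1)*(-2)))*12 = (31*(-2*(-2)))*12 = (31*4)*12 = 124*12 = 1488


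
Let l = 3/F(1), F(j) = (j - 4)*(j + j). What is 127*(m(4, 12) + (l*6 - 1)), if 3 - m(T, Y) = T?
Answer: -635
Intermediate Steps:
m(T, Y) = 3 - T
F(j) = 2*j*(-4 + j) (F(j) = (-4 + j)*(2*j) = 2*j*(-4 + j))
l = -½ (l = 3/((2*1*(-4 + 1))) = 3/((2*1*(-3))) = 3/(-6) = 3*(-⅙) = -½ ≈ -0.50000)
127*(m(4, 12) + (l*6 - 1)) = 127*((3 - 1*4) + (-½*6 - 1)) = 127*((3 - 4) + (-3 - 1)) = 127*(-1 - 4) = 127*(-5) = -635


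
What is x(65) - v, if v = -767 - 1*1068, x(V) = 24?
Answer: 1859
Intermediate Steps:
v = -1835 (v = -767 - 1068 = -1835)
x(65) - v = 24 - 1*(-1835) = 24 + 1835 = 1859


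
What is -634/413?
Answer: -634/413 ≈ -1.5351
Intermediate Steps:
-634/413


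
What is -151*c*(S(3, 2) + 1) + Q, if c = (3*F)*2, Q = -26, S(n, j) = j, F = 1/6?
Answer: -479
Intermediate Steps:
F = 1/6 (F = 1*(1/6) = 1/6 ≈ 0.16667)
c = 1 (c = (3*(1/6))*2 = (1/2)*2 = 1)
-151*c*(S(3, 2) + 1) + Q = -151*(2 + 1) - 26 = -151*3 - 26 = -453 - 26 = -479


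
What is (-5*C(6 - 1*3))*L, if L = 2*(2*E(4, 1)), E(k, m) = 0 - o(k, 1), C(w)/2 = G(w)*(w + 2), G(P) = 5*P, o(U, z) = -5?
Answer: -15000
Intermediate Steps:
C(w) = 10*w*(2 + w) (C(w) = 2*((5*w)*(w + 2)) = 2*((5*w)*(2 + w)) = 2*(5*w*(2 + w)) = 10*w*(2 + w))
E(k, m) = 5 (E(k, m) = 0 - 1*(-5) = 0 + 5 = 5)
L = 20 (L = 2*(2*5) = 2*10 = 20)
(-5*C(6 - 1*3))*L = -50*(6 - 1*3)*(2 + (6 - 1*3))*20 = -50*(6 - 3)*(2 + (6 - 3))*20 = -50*3*(2 + 3)*20 = -50*3*5*20 = -5*150*20 = -750*20 = -15000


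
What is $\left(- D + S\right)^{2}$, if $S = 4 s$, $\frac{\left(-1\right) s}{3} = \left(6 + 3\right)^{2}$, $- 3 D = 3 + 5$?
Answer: $\frac{8456464}{9} \approx 9.3961 \cdot 10^{5}$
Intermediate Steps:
$D = - \frac{8}{3}$ ($D = - \frac{3 + 5}{3} = \left(- \frac{1}{3}\right) 8 = - \frac{8}{3} \approx -2.6667$)
$s = -243$ ($s = - 3 \left(6 + 3\right)^{2} = - 3 \cdot 9^{2} = \left(-3\right) 81 = -243$)
$S = -972$ ($S = 4 \left(-243\right) = -972$)
$\left(- D + S\right)^{2} = \left(\left(-1\right) \left(- \frac{8}{3}\right) - 972\right)^{2} = \left(\frac{8}{3} - 972\right)^{2} = \left(- \frac{2908}{3}\right)^{2} = \frac{8456464}{9}$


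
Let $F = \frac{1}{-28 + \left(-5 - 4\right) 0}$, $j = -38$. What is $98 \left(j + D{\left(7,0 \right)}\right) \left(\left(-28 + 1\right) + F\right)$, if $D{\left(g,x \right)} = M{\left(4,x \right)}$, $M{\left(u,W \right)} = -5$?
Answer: $\frac{227857}{2} \approx 1.1393 \cdot 10^{5}$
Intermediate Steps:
$D{\left(g,x \right)} = -5$
$F = - \frac{1}{28}$ ($F = \frac{1}{-28 - 0} = \frac{1}{-28 + 0} = \frac{1}{-28} = - \frac{1}{28} \approx -0.035714$)
$98 \left(j + D{\left(7,0 \right)}\right) \left(\left(-28 + 1\right) + F\right) = 98 \left(-38 - 5\right) \left(\left(-28 + 1\right) - \frac{1}{28}\right) = 98 \left(- 43 \left(-27 - \frac{1}{28}\right)\right) = 98 \left(\left(-43\right) \left(- \frac{757}{28}\right)\right) = 98 \cdot \frac{32551}{28} = \frac{227857}{2}$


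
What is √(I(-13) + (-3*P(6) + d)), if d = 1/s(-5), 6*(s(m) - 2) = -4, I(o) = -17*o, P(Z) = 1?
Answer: 5*√35/2 ≈ 14.790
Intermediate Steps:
s(m) = 4/3 (s(m) = 2 + (⅙)*(-4) = 2 - ⅔ = 4/3)
d = ¾ (d = 1/(4/3) = ¾ ≈ 0.75000)
√(I(-13) + (-3*P(6) + d)) = √(-17*(-13) + (-3*1 + ¾)) = √(221 + (-3 + ¾)) = √(221 - 9/4) = √(875/4) = 5*√35/2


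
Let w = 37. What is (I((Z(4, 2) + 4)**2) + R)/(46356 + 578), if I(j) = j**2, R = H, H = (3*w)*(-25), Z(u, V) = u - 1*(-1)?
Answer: 1893/23467 ≈ 0.080666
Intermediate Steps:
Z(u, V) = 1 + u (Z(u, V) = u + 1 = 1 + u)
H = -2775 (H = (3*37)*(-25) = 111*(-25) = -2775)
R = -2775
(I((Z(4, 2) + 4)**2) + R)/(46356 + 578) = ((((1 + 4) + 4)**2)**2 - 2775)/(46356 + 578) = (((5 + 4)**2)**2 - 2775)/46934 = ((9**2)**2 - 2775)*(1/46934) = (81**2 - 2775)*(1/46934) = (6561 - 2775)*(1/46934) = 3786*(1/46934) = 1893/23467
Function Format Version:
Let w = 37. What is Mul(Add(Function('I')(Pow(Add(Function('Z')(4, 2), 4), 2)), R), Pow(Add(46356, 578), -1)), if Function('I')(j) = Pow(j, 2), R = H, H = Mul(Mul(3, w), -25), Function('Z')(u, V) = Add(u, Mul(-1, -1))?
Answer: Rational(1893, 23467) ≈ 0.080666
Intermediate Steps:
Function('Z')(u, V) = Add(1, u) (Function('Z')(u, V) = Add(u, 1) = Add(1, u))
H = -2775 (H = Mul(Mul(3, 37), -25) = Mul(111, -25) = -2775)
R = -2775
Mul(Add(Function('I')(Pow(Add(Function('Z')(4, 2), 4), 2)), R), Pow(Add(46356, 578), -1)) = Mul(Add(Pow(Pow(Add(Add(1, 4), 4), 2), 2), -2775), Pow(Add(46356, 578), -1)) = Mul(Add(Pow(Pow(Add(5, 4), 2), 2), -2775), Pow(46934, -1)) = Mul(Add(Pow(Pow(9, 2), 2), -2775), Rational(1, 46934)) = Mul(Add(Pow(81, 2), -2775), Rational(1, 46934)) = Mul(Add(6561, -2775), Rational(1, 46934)) = Mul(3786, Rational(1, 46934)) = Rational(1893, 23467)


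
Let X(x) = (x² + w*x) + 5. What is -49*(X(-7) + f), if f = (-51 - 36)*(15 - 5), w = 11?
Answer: 43757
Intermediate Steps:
X(x) = 5 + x² + 11*x (X(x) = (x² + 11*x) + 5 = 5 + x² + 11*x)
f = -870 (f = -87*10 = -870)
-49*(X(-7) + f) = -49*((5 + (-7)² + 11*(-7)) - 870) = -49*((5 + 49 - 77) - 870) = -49*(-23 - 870) = -49*(-893) = 43757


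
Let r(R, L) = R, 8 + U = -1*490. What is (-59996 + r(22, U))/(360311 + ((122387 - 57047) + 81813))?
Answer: -29987/253732 ≈ -0.11818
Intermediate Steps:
U = -498 (U = -8 - 1*490 = -8 - 490 = -498)
(-59996 + r(22, U))/(360311 + ((122387 - 57047) + 81813)) = (-59996 + 22)/(360311 + ((122387 - 57047) + 81813)) = -59974/(360311 + (65340 + 81813)) = -59974/(360311 + 147153) = -59974/507464 = -59974*1/507464 = -29987/253732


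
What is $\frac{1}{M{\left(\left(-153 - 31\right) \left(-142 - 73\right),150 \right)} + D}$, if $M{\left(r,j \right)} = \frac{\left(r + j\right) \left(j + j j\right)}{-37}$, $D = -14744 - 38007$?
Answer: $- \frac{37}{901383287} \approx -4.1048 \cdot 10^{-8}$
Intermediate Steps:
$D = -52751$ ($D = -14744 - 38007 = -52751$)
$M{\left(r,j \right)} = - \frac{\left(j + r\right) \left(j + j^{2}\right)}{37}$ ($M{\left(r,j \right)} = \left(j + r\right) \left(j + j^{2}\right) \left(- \frac{1}{37}\right) = - \frac{\left(j + r\right) \left(j + j^{2}\right)}{37}$)
$\frac{1}{M{\left(\left(-153 - 31\right) \left(-142 - 73\right),150 \right)} + D} = \frac{1}{\left(- \frac{1}{37}\right) 150 \left(150 + \left(-153 - 31\right) \left(-142 - 73\right) + 150^{2} + 150 \left(-153 - 31\right) \left(-142 - 73\right)\right) - 52751} = \frac{1}{\left(- \frac{1}{37}\right) 150 \left(150 - -39560 + 22500 + 150 \left(\left(-184\right) \left(-215\right)\right)\right) - 52751} = \frac{1}{\left(- \frac{1}{37}\right) 150 \left(150 + 39560 + 22500 + 150 \cdot 39560\right) - 52751} = \frac{1}{\left(- \frac{1}{37}\right) 150 \left(150 + 39560 + 22500 + 5934000\right) - 52751} = \frac{1}{\left(- \frac{1}{37}\right) 150 \cdot 5996210 - 52751} = \frac{1}{- \frac{899431500}{37} - 52751} = \frac{1}{- \frac{901383287}{37}} = - \frac{37}{901383287}$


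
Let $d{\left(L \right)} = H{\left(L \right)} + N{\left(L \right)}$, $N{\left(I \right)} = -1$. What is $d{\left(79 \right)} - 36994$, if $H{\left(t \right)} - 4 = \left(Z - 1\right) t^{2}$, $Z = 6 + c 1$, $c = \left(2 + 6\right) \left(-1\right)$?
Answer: $-55714$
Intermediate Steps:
$c = -8$ ($c = 8 \left(-1\right) = -8$)
$Z = -2$ ($Z = 6 - 8 = -2$)
$H{\left(t \right)} = 4 - 3 t^{2}$ ($H{\left(t \right)} = 4 + \left(-2 - 1\right) t^{2} = 4 - 3 t^{2}$)
$d{\left(L \right)} = 3 - 3 L^{2}$ ($d{\left(L \right)} = \left(4 - 3 L^{2}\right) - 1 = 3 - 3 L^{2}$)
$d{\left(79 \right)} - 36994 = \left(3 - 3 \cdot 79^{2}\right) - 36994 = \left(3 - 18723\right) - 36994 = -18720 - 36994 = -55714$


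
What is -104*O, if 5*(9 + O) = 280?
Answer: -4888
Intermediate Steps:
O = 47 (O = -9 + (⅕)*280 = -9 + 56 = 47)
-104*O = -104*47 = -4888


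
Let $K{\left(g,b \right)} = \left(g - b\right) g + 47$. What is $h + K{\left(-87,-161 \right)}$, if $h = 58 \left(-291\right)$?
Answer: $-23269$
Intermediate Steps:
$K{\left(g,b \right)} = 47 + g \left(g - b\right)$ ($K{\left(g,b \right)} = g \left(g - b\right) + 47 = 47 + g \left(g - b\right)$)
$h = -16878$
$h + K{\left(-87,-161 \right)} = -16878 + \left(47 + \left(-87\right)^{2} - \left(-161\right) \left(-87\right)\right) = -16878 + \left(47 + 7569 - 14007\right) = -16878 - 6391 = -23269$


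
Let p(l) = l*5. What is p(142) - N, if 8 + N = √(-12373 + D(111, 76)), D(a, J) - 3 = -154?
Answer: 718 - 2*I*√3131 ≈ 718.0 - 111.91*I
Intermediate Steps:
D(a, J) = -151 (D(a, J) = 3 - 154 = -151)
p(l) = 5*l
N = -8 + 2*I*√3131 (N = -8 + √(-12373 - 151) = -8 + √(-12524) = -8 + 2*I*√3131 ≈ -8.0 + 111.91*I)
p(142) - N = 5*142 - (-8 + 2*I*√3131) = 710 + (8 - 2*I*√3131) = 718 - 2*I*√3131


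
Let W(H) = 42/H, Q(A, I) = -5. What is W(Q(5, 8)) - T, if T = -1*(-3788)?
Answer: -18982/5 ≈ -3796.4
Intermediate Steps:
T = 3788
W(Q(5, 8)) - T = 42/(-5) - 1*3788 = 42*(-⅕) - 3788 = -42/5 - 3788 = -18982/5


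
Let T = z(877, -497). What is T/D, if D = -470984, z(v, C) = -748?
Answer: 187/117746 ≈ 0.0015882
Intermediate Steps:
T = -748
T/D = -748/(-470984) = -748*(-1/470984) = 187/117746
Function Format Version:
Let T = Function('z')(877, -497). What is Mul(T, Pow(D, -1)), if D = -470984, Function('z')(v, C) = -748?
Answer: Rational(187, 117746) ≈ 0.0015882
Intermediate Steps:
T = -748
Mul(T, Pow(D, -1)) = Mul(-748, Pow(-470984, -1)) = Mul(-748, Rational(-1, 470984)) = Rational(187, 117746)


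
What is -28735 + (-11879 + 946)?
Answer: -39668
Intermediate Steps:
-28735 + (-11879 + 946) = -28735 - 10933 = -39668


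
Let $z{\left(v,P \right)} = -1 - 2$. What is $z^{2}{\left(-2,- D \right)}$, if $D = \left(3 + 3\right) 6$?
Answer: $9$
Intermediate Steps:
$D = 36$ ($D = 6 \cdot 6 = 36$)
$z{\left(v,P \right)} = -3$ ($z{\left(v,P \right)} = -1 - 2 = -3$)
$z^{2}{\left(-2,- D \right)} = \left(-3\right)^{2} = 9$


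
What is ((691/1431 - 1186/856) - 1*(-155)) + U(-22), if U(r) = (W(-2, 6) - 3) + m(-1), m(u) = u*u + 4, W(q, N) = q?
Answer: 94379705/612468 ≈ 154.10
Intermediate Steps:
m(u) = 4 + u**2 (m(u) = u**2 + 4 = 4 + u**2)
U(r) = 0 (U(r) = (-2 - 3) + (4 + (-1)**2) = -5 + (4 + 1) = -5 + 5 = 0)
((691/1431 - 1186/856) - 1*(-155)) + U(-22) = ((691/1431 - 1186/856) - 1*(-155)) + 0 = ((691*(1/1431) - 1186*1/856) + 155) + 0 = ((691/1431 - 593/428) + 155) + 0 = (-552835/612468 + 155) + 0 = 94379705/612468 + 0 = 94379705/612468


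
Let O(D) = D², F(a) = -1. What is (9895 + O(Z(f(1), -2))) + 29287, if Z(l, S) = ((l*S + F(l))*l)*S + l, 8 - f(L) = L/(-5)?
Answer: 78349671/625 ≈ 1.2536e+5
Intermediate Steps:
f(L) = 8 + L/5 (f(L) = 8 - L/(-5) = 8 - L*(-1)/5 = 8 - (-1)*L/5 = 8 + L/5)
Z(l, S) = l + S*l*(-1 + S*l) (Z(l, S) = ((l*S - 1)*l)*S + l = ((S*l - 1)*l)*S + l = ((-1 + S*l)*l)*S + l = (l*(-1 + S*l))*S + l = S*l*(-1 + S*l) + l = l + S*l*(-1 + S*l))
(9895 + O(Z(f(1), -2))) + 29287 = (9895 + ((8 + (⅕)*1)*(1 - 1*(-2) + (8 + (⅕)*1)*(-2)²))²) + 29287 = (9895 + ((8 + ⅕)*(1 + 2 + (8 + ⅕)*4))²) + 29287 = (9895 + (41*(1 + 2 + (41/5)*4)/5)²) + 29287 = (9895 + (41*(1 + 2 + 164/5)/5)²) + 29287 = (9895 + ((41/5)*(179/5))²) + 29287 = (9895 + (7339/25)²) + 29287 = (9895 + 53860921/625) + 29287 = 60045296/625 + 29287 = 78349671/625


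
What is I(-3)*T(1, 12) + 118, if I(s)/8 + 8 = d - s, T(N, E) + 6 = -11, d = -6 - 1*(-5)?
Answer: 934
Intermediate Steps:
d = -1 (d = -6 + 5 = -1)
T(N, E) = -17 (T(N, E) = -6 - 11 = -17)
I(s) = -72 - 8*s (I(s) = -64 + 8*(-1 - s) = -64 + (-8 - 8*s) = -72 - 8*s)
I(-3)*T(1, 12) + 118 = (-72 - 8*(-3))*(-17) + 118 = (-72 + 24)*(-17) + 118 = -48*(-17) + 118 = 816 + 118 = 934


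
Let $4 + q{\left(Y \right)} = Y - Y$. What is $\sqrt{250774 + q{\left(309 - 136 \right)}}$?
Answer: $\sqrt{250770} \approx 500.77$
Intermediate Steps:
$q{\left(Y \right)} = -4$ ($q{\left(Y \right)} = -4 + \left(Y - Y\right) = -4 + 0 = -4$)
$\sqrt{250774 + q{\left(309 - 136 \right)}} = \sqrt{250774 - 4} = \sqrt{250770}$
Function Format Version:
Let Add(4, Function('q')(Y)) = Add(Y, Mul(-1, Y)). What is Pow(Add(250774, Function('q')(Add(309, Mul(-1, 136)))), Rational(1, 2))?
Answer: Pow(250770, Rational(1, 2)) ≈ 500.77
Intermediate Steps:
Function('q')(Y) = -4 (Function('q')(Y) = Add(-4, Add(Y, Mul(-1, Y))) = Add(-4, 0) = -4)
Pow(Add(250774, Function('q')(Add(309, Mul(-1, 136)))), Rational(1, 2)) = Pow(Add(250774, -4), Rational(1, 2)) = Pow(250770, Rational(1, 2))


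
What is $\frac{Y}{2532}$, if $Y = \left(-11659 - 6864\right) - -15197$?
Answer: $- \frac{1663}{1266} \approx -1.3136$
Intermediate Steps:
$Y = -3326$ ($Y = -18523 + 15197 = -3326$)
$\frac{Y}{2532} = - \frac{3326}{2532} = \left(-3326\right) \frac{1}{2532} = - \frac{1663}{1266}$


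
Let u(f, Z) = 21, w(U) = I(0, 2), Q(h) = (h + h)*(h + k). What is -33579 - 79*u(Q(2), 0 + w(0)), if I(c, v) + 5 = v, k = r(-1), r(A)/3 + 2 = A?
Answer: -35238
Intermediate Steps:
r(A) = -6 + 3*A
k = -9 (k = -6 + 3*(-1) = -6 - 3 = -9)
I(c, v) = -5 + v
Q(h) = 2*h*(-9 + h) (Q(h) = (h + h)*(h - 9) = (2*h)*(-9 + h) = 2*h*(-9 + h))
w(U) = -3 (w(U) = -5 + 2 = -3)
-33579 - 79*u(Q(2), 0 + w(0)) = -33579 - 79*21 = -33579 - 1659 = -35238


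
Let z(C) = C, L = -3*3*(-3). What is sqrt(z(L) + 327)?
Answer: sqrt(354) ≈ 18.815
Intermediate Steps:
L = 27 (L = -9*(-3) = 27)
sqrt(z(L) + 327) = sqrt(27 + 327) = sqrt(354)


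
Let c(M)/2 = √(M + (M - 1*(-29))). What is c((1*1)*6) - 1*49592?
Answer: -49592 + 2*√41 ≈ -49579.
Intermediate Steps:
c(M) = 2*√(29 + 2*M) (c(M) = 2*√(M + (M - 1*(-29))) = 2*√(M + (M + 29)) = 2*√(M + (29 + M)) = 2*√(29 + 2*M))
c((1*1)*6) - 1*49592 = 2*√(29 + 2*((1*1)*6)) - 1*49592 = 2*√(29 + 2*(1*6)) - 49592 = 2*√(29 + 2*6) - 49592 = 2*√(29 + 12) - 49592 = 2*√41 - 49592 = -49592 + 2*√41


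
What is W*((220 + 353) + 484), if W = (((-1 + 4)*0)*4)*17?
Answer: 0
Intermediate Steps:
W = 0 (W = ((3*0)*4)*17 = (0*4)*17 = 0*17 = 0)
W*((220 + 353) + 484) = 0*((220 + 353) + 484) = 0*(573 + 484) = 0*1057 = 0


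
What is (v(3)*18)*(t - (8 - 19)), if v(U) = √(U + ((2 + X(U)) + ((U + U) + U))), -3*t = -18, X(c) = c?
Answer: 306*√17 ≈ 1261.7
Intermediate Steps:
t = 6 (t = -⅓*(-18) = 6)
v(U) = √(2 + 5*U) (v(U) = √(U + ((2 + U) + ((U + U) + U))) = √(U + ((2 + U) + (2*U + U))) = √(U + ((2 + U) + 3*U)) = √(U + (2 + 4*U)) = √(2 + 5*U))
(v(3)*18)*(t - (8 - 19)) = (√(2 + 5*3)*18)*(6 - (8 - 19)) = (√(2 + 15)*18)*(6 - 1*(-11)) = (√17*18)*(6 + 11) = (18*√17)*17 = 306*√17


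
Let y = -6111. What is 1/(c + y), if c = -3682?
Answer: -1/9793 ≈ -0.00010211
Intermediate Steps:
1/(c + y) = 1/(-3682 - 6111) = 1/(-9793) = -1/9793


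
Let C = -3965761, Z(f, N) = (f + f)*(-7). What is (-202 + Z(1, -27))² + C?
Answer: -3919105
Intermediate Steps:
Z(f, N) = -14*f (Z(f, N) = (2*f)*(-7) = -14*f)
(-202 + Z(1, -27))² + C = (-202 - 14*1)² - 3965761 = (-202 - 14)² - 3965761 = (-216)² - 3965761 = 46656 - 3965761 = -3919105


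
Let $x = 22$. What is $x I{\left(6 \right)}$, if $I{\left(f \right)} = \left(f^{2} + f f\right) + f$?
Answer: $1716$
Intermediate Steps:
$I{\left(f \right)} = f + 2 f^{2}$ ($I{\left(f \right)} = \left(f^{2} + f^{2}\right) + f = 2 f^{2} + f = f + 2 f^{2}$)
$x I{\left(6 \right)} = 22 \cdot 6 \left(1 + 2 \cdot 6\right) = 22 \cdot 6 \left(1 + 12\right) = 22 \cdot 6 \cdot 13 = 22 \cdot 78 = 1716$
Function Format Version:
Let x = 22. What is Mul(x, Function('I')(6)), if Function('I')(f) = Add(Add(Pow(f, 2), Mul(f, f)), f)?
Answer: 1716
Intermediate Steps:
Function('I')(f) = Add(f, Mul(2, Pow(f, 2))) (Function('I')(f) = Add(Add(Pow(f, 2), Pow(f, 2)), f) = Add(Mul(2, Pow(f, 2)), f) = Add(f, Mul(2, Pow(f, 2))))
Mul(x, Function('I')(6)) = Mul(22, Mul(6, Add(1, Mul(2, 6)))) = Mul(22, Mul(6, Add(1, 12))) = Mul(22, Mul(6, 13)) = Mul(22, 78) = 1716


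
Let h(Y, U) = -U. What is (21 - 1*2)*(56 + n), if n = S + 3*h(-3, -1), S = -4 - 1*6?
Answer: 931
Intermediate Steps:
S = -10 (S = -4 - 6 = -10)
n = -7 (n = -10 + 3*(-1*(-1)) = -10 + 3*1 = -10 + 3 = -7)
(21 - 1*2)*(56 + n) = (21 - 1*2)*(56 - 7) = (21 - 2)*49 = 19*49 = 931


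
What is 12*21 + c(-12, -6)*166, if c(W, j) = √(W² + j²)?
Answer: 252 + 996*√5 ≈ 2479.1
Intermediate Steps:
12*21 + c(-12, -6)*166 = 12*21 + √((-12)² + (-6)²)*166 = 252 + √(144 + 36)*166 = 252 + √180*166 = 252 + (6*√5)*166 = 252 + 996*√5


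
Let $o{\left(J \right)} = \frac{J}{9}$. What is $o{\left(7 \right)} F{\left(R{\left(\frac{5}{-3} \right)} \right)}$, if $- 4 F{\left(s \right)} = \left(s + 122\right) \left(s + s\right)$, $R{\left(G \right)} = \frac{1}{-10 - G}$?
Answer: $\frac{21329}{3750} \approx 5.6877$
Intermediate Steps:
$o{\left(J \right)} = \frac{J}{9}$ ($o{\left(J \right)} = J \frac{1}{9} = \frac{J}{9}$)
$F{\left(s \right)} = - \frac{s \left(122 + s\right)}{2}$ ($F{\left(s \right)} = - \frac{\left(s + 122\right) \left(s + s\right)}{4} = - \frac{\left(122 + s\right) 2 s}{4} = - \frac{2 s \left(122 + s\right)}{4} = - \frac{s \left(122 + s\right)}{2}$)
$o{\left(7 \right)} F{\left(R{\left(\frac{5}{-3} \right)} \right)} = \frac{1}{9} \cdot 7 \left(- \frac{- \frac{1}{10 + \frac{5}{-3}} \left(122 - \frac{1}{10 + \frac{5}{-3}}\right)}{2}\right) = \frac{7 \left(- \frac{- \frac{1}{10 + 5 \left(- \frac{1}{3}\right)} \left(122 - \frac{1}{10 + 5 \left(- \frac{1}{3}\right)}\right)}{2}\right)}{9} = \frac{7 \left(- \frac{- \frac{1}{10 - \frac{5}{3}} \left(122 - \frac{1}{10 - \frac{5}{3}}\right)}{2}\right)}{9} = \frac{7 \left(- \frac{- \frac{1}{\frac{25}{3}} \left(122 - \frac{1}{\frac{25}{3}}\right)}{2}\right)}{9} = \frac{7 \left(- \frac{\left(-1\right) \frac{3}{25} \left(122 - \frac{3}{25}\right)}{2}\right)}{9} = \frac{7 \left(\left(- \frac{1}{2}\right) \left(- \frac{3}{25}\right) \left(122 - \frac{3}{25}\right)\right)}{9} = \frac{7 \left(\left(- \frac{1}{2}\right) \left(- \frac{3}{25}\right) \frac{3047}{25}\right)}{9} = \frac{7}{9} \cdot \frac{9141}{1250} = \frac{21329}{3750}$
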